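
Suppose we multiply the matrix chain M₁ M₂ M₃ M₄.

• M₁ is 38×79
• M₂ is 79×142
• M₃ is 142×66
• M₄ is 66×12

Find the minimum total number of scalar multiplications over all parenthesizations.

Adjacent pairs: M₁M₂ = 38·79·142 = 426284; M₂M₃ = 79·142·66 = 740388; M₃M₄ = 142·66·12 = 112464.
Length 3: M₁..M₃: k=1: 0+740388+38·79·66=938520; k=2: 426284+0+38·142·66=782420 → min 782420 | M₂..M₄: k=2: 0+112464+79·142·12=247080; k=3: 740388+0+79·66·12=802956 → min 247080.
Length 4: M₁..M₄: k=1: 0+247080+38·79·12=283104; k=2: 426284+112464+38·142·12=603500; k=3: 782420+0+38·66·12=812516 → min 283104.
Optimal order: (M₁ (M₂ (M₃ M₄))) with cost 283104.

283104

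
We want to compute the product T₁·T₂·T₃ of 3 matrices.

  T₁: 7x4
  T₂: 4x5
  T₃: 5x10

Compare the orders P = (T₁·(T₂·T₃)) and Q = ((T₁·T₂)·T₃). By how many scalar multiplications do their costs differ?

Order P = (T₁·(T₂·T₃)): (T₂·T₃): 4×5 by 5×10 → 4×10, cost 4·5·10 = 200; (T₁·(T₂·T₃)): 7×4 by 4×10 → 7×10, cost 7·4·10 = 280; cumulative 480. Total 480.
Order Q = ((T₁·T₂)·T₃): (T₁·T₂): 7×4 by 4×5 → 7×5, cost 7·4·5 = 140; ((T₁·T₂)·T₃): 7×5 by 5×10 → 7×10, cost 7·5·10 = 350; cumulative 490. Total 490.
Difference: |480 − 490| = 10.

10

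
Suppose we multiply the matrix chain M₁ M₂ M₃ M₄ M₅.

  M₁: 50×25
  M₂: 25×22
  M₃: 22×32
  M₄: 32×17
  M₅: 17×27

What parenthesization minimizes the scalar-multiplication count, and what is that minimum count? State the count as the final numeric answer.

65518

Adjacent pairs: M₁M₂ = 50·25·22 = 27500; M₂M₃ = 25·22·32 = 17600; M₃M₄ = 22·32·17 = 11968; M₄M₅ = 32·17·27 = 14688.
Length 3: M₁..M₃: k=1: 0+17600+50·25·32=57600; k=2: 27500+0+50·22·32=62700 → min 57600 | M₂..M₄: k=2: 0+11968+25·22·17=21318; k=3: 17600+0+25·32·17=31200 → min 21318 | M₃..M₅: k=3: 0+14688+22·32·27=33696; k=4: 11968+0+22·17·27=22066 → min 22066.
Length 4: M₁..M₄: k=1: 0+21318+50·25·17=42568; k=2: 27500+11968+50·22·17=58168; k=3: 57600+0+50·32·17=84800 → min 42568 | M₂..M₅: k=2: 0+22066+25·22·27=36916; k=3: 17600+14688+25·32·27=53888; k=4: 21318+0+25·17·27=32793 → min 32793.
Length 5: M₁..M₅: k=1: 0+32793+50·25·27=66543; k=2: 27500+22066+50·22·27=79266; k=3: 57600+14688+50·32·27=115488; k=4: 42568+0+50·17·27=65518 → min 65518.
Optimal parenthesization: ((M₁ (M₂ (M₃ M₄))) M₅) with cost 65518.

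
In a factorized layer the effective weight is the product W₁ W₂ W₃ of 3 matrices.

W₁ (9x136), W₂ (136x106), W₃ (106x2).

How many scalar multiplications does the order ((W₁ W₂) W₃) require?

(W₁ W₂): 9×136 by 136×106 → 9×106, cost 9·136·106 = 129744
((W₁ W₂) W₃): 9×106 by 106×2 → 9×2, cost 9·106·2 = 1908; cumulative 131652
Total: 131652 scalar multiplications.

131652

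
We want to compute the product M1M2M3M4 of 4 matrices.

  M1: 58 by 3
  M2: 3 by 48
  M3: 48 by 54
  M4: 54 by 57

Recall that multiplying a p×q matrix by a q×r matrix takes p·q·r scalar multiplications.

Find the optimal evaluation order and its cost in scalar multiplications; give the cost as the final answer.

26928

Adjacent pairs: M1M2 = 58·3·48 = 8352; M2M3 = 3·48·54 = 7776; M3M4 = 48·54·57 = 147744.
Length 3: M1..M3: k=1: 0+7776+58·3·54=17172; k=2: 8352+0+58·48·54=158688 → min 17172 | M2..M4: k=2: 0+147744+3·48·57=155952; k=3: 7776+0+3·54·57=17010 → min 17010.
Length 4: M1..M4: k=1: 0+17010+58·3·57=26928; k=2: 8352+147744+58·48·57=314784; k=3: 17172+0+58·54·57=195696 → min 26928.
Optimal parenthesization: (M1((M2M3)M4)) with cost 26928.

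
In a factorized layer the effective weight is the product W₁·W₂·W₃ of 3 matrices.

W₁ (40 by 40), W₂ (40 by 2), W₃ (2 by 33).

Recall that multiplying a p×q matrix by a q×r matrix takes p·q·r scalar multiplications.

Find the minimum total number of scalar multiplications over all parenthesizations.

5840

Order (W₁·(W₂·W₃)): (W₂·W₃): 40×2 by 2×33 → 40×33, cost 40·2·33 = 2640; (W₁·(W₂·W₃)): 40×40 by 40×33 → 40×33, cost 40·40·33 = 52800; cumulative 55440. Total 55440.
Order ((W₁·W₂)·W₃): (W₁·W₂): 40×40 by 40×2 → 40×2, cost 40·40·2 = 3200; ((W₁·W₂)·W₃): 40×2 by 2×33 → 40×33, cost 40·2·33 = 2640; cumulative 5840. Total 5840.
Minimum: 5840.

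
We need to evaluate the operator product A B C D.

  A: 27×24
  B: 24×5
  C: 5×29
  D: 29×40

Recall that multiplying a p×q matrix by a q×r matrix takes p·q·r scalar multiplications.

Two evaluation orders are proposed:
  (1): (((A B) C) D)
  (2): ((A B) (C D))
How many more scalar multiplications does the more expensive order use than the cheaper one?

Order (1) = (((A B) C) D): (A B): 27×24 by 24×5 → 27×5, cost 27·24·5 = 3240; ((A B) C): 27×5 by 5×29 → 27×29, cost 27·5·29 = 3915; cumulative 7155; (((A B) C) D): 27×29 by 29×40 → 27×40, cost 27·29·40 = 31320; cumulative 38475. Total 38475.
Order (2) = ((A B) (C D)): (A B): 27×24 by 24×5 → 27×5, cost 27·24·5 = 3240; (C D): 5×29 by 29×40 → 5×40, cost 5·29·40 = 5800; ((A B) (C D)): 27×5 by 5×40 → 27×40, cost 27·5·40 = 5400; cumulative 14440. Total 14440.
Difference: |38475 − 14440| = 24035.

24035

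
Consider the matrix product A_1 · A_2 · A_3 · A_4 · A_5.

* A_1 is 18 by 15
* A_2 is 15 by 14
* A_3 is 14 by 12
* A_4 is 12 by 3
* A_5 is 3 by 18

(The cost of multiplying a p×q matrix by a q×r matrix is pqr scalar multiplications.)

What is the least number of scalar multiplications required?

2916

Adjacent pairs: A_1A_2 = 18·15·14 = 3780; A_2A_3 = 15·14·12 = 2520; A_3A_4 = 14·12·3 = 504; A_4A_5 = 12·3·18 = 648.
Length 3: A_1..A_3: k=1: 0+2520+18·15·12=5760; k=2: 3780+0+18·14·12=6804 → min 5760 | A_2..A_4: k=2: 0+504+15·14·3=1134; k=3: 2520+0+15·12·3=3060 → min 1134 | A_3..A_5: k=3: 0+648+14·12·18=3672; k=4: 504+0+14·3·18=1260 → min 1260.
Length 4: A_1..A_4: k=1: 0+1134+18·15·3=1944; k=2: 3780+504+18·14·3=5040; k=3: 5760+0+18·12·3=6408 → min 1944 | A_2..A_5: k=2: 0+1260+15·14·18=5040; k=3: 2520+648+15·12·18=6408; k=4: 1134+0+15·3·18=1944 → min 1944.
Length 5: A_1..A_5: k=1: 0+1944+18·15·18=6804; k=2: 3780+1260+18·14·18=9576; k=3: 5760+648+18·12·18=10296; k=4: 1944+0+18·3·18=2916 → min 2916.
Optimal order: ((A_1 · (A_2 · (A_3 · A_4))) · A_5) with cost 2916.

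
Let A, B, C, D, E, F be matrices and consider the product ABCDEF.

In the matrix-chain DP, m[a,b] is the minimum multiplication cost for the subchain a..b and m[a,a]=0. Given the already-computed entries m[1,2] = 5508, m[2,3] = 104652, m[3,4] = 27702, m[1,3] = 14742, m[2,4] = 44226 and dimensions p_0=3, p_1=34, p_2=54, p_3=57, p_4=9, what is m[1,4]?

m[1,4] = min over k∈[1,3] of m[1,k]+m[k+1,4]+p_{0}·p_k·p_{4}.
k=1: 0 + 44226 + 3·34·9 = 45144; k=2: 5508 + 27702 + 3·54·9 = 34668; k=3: 14742 + 0 + 3·57·9 = 16281.
Minimum: 16281 at k=3.

16281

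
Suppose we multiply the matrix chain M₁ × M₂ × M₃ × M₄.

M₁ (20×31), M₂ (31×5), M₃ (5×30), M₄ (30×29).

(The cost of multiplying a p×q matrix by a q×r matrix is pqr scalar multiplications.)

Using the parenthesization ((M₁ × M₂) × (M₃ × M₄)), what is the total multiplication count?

10350

(M₁ × M₂): 20×31 by 31×5 → 20×5, cost 20·31·5 = 3100
(M₃ × M₄): 5×30 by 30×29 → 5×29, cost 5·30·29 = 4350
((M₁ × M₂) × (M₃ × M₄)): 20×5 by 5×29 → 20×29, cost 20·5·29 = 2900; cumulative 10350
Total: 10350 scalar multiplications.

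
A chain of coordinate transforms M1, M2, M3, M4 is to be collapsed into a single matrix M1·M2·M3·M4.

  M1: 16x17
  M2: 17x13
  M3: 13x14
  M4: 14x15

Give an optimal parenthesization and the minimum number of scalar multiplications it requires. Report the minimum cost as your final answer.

Adjacent pairs: M1M2 = 16·17·13 = 3536; M2M3 = 17·13·14 = 3094; M3M4 = 13·14·15 = 2730.
Length 3: M1..M3: k=1: 0+3094+16·17·14=6902; k=2: 3536+0+16·13·14=6448 → min 6448 | M2..M4: k=2: 0+2730+17·13·15=6045; k=3: 3094+0+17·14·15=6664 → min 6045.
Length 4: M1..M4: k=1: 0+6045+16·17·15=10125; k=2: 3536+2730+16·13·15=9386; k=3: 6448+0+16·14·15=9808 → min 9386.
Optimal parenthesization: ((M1·M2)·(M3·M4)) with cost 9386.

9386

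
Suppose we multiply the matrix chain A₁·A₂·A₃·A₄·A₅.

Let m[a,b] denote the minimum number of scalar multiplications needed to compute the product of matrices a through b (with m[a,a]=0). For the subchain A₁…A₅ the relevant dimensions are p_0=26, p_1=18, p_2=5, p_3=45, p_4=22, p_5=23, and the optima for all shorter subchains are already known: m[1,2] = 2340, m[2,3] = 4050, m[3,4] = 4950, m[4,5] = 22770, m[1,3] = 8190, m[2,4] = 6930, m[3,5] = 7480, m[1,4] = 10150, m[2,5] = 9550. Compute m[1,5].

m[1,5] = min over k∈[1,4] of m[1,k]+m[k+1,5]+p_{0}·p_k·p_{5}.
k=1: 0 + 9550 + 26·18·23 = 20314; k=2: 2340 + 7480 + 26·5·23 = 12810; k=3: 8190 + 22770 + 26·45·23 = 57870; k=4: 10150 + 0 + 26·22·23 = 23306.
Minimum: 12810 at k=2.

12810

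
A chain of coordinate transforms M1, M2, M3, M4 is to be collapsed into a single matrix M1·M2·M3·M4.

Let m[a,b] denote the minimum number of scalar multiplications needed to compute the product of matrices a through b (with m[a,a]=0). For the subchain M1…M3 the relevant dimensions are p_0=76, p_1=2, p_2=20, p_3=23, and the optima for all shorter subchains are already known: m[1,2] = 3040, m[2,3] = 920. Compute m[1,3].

4416

m[1,3] = min over k∈[1,2] of m[1,k]+m[k+1,3]+p_{0}·p_k·p_{3}.
k=1: 0 + 920 + 76·2·23 = 4416; k=2: 3040 + 0 + 76·20·23 = 38000.
Minimum: 4416 at k=1.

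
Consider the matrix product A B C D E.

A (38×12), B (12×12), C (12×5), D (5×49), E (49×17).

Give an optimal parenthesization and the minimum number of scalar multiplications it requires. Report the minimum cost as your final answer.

Adjacent pairs: AB = 38·12·12 = 5472; BC = 12·12·5 = 720; CD = 12·5·49 = 2940; DE = 5·49·17 = 4165.
Length 3: A..C: k=1: 0+720+38·12·5=3000; k=2: 5472+0+38·12·5=7752 → min 3000 | B..D: k=2: 0+2940+12·12·49=9996; k=3: 720+0+12·5·49=3660 → min 3660 | C..E: k=3: 0+4165+12·5·17=5185; k=4: 2940+0+12·49·17=12936 → min 5185.
Length 4: A..D: k=1: 0+3660+38·12·49=26004; k=2: 5472+2940+38·12·49=30756; k=3: 3000+0+38·5·49=12310 → min 12310 | B..E: k=2: 0+5185+12·12·17=7633; k=3: 720+4165+12·5·17=5905; k=4: 3660+0+12·49·17=13656 → min 5905.
Length 5: A..E: k=1: 0+5905+38·12·17=13657; k=2: 5472+5185+38·12·17=18409; k=3: 3000+4165+38·5·17=10395; k=4: 12310+0+38·49·17=43964 → min 10395.
Optimal parenthesization: ((A (B C)) (D E)) with cost 10395.

10395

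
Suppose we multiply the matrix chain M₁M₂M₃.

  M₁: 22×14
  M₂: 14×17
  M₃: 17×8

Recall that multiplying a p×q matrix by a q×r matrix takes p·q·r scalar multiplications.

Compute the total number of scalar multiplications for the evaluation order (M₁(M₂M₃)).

(M₂M₃): 14×17 by 17×8 → 14×8, cost 14·17·8 = 1904
(M₁(M₂M₃)): 22×14 by 14×8 → 22×8, cost 22·14·8 = 2464; cumulative 4368
Total: 4368 scalar multiplications.

4368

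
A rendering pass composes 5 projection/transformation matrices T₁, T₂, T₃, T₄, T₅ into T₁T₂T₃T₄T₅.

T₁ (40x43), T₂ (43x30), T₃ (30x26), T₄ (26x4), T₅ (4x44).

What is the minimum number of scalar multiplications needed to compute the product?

Adjacent pairs: T₁T₂ = 40·43·30 = 51600; T₂T₃ = 43·30·26 = 33540; T₃T₄ = 30·26·4 = 3120; T₄T₅ = 26·4·44 = 4576.
Length 3: T₁..T₃: k=1: 0+33540+40·43·26=78260; k=2: 51600+0+40·30·26=82800 → min 78260 | T₂..T₄: k=2: 0+3120+43·30·4=8280; k=3: 33540+0+43·26·4=38012 → min 8280 | T₃..T₅: k=3: 0+4576+30·26·44=38896; k=4: 3120+0+30·4·44=8400 → min 8400.
Length 4: T₁..T₄: k=1: 0+8280+40·43·4=15160; k=2: 51600+3120+40·30·4=59520; k=3: 78260+0+40·26·4=82420 → min 15160 | T₂..T₅: k=2: 0+8400+43·30·44=65160; k=3: 33540+4576+43·26·44=87308; k=4: 8280+0+43·4·44=15848 → min 15848.
Length 5: T₁..T₅: k=1: 0+15848+40·43·44=91528; k=2: 51600+8400+40·30·44=112800; k=3: 78260+4576+40·26·44=128596; k=4: 15160+0+40·4·44=22200 → min 22200.
Optimal order: ((T₁(T₂(T₃T₄)))T₅) with cost 22200.

22200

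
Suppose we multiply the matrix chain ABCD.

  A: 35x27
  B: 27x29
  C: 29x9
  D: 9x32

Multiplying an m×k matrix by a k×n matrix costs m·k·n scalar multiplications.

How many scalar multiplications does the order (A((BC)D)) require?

(BC): 27×29 by 29×9 → 27×9, cost 27·29·9 = 7047
((BC)D): 27×9 by 9×32 → 27×32, cost 27·9·32 = 7776; cumulative 14823
(A((BC)D)): 35×27 by 27×32 → 35×32, cost 35·27·32 = 30240; cumulative 45063
Total: 45063 scalar multiplications.

45063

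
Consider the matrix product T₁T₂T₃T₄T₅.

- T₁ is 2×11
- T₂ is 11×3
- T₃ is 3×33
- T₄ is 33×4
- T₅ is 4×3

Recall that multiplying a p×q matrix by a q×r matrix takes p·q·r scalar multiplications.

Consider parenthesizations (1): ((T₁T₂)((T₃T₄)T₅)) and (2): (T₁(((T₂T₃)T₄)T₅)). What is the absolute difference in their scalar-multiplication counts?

Order (1) = ((T₁T₂)((T₃T₄)T₅)): (T₁T₂): 2×11 by 11×3 → 2×3, cost 2·11·3 = 66; (T₃T₄): 3×33 by 33×4 → 3×4, cost 3·33·4 = 396; ((T₃T₄)T₅): 3×4 by 4×3 → 3×3, cost 3·4·3 = 36; cumulative 432; ((T₁T₂)((T₃T₄)T₅)): 2×3 by 3×3 → 2×3, cost 2·3·3 = 18; cumulative 516. Total 516.
Order (2) = (T₁(((T₂T₃)T₄)T₅)): (T₂T₃): 11×3 by 3×33 → 11×33, cost 11·3·33 = 1089; ((T₂T₃)T₄): 11×33 by 33×4 → 11×4, cost 11·33·4 = 1452; cumulative 2541; (((T₂T₃)T₄)T₅): 11×4 by 4×3 → 11×3, cost 11·4·3 = 132; cumulative 2673; (T₁(((T₂T₃)T₄)T₅)): 2×11 by 11×3 → 2×3, cost 2·11·3 = 66; cumulative 2739. Total 2739.
Difference: |516 − 2739| = 2223.

2223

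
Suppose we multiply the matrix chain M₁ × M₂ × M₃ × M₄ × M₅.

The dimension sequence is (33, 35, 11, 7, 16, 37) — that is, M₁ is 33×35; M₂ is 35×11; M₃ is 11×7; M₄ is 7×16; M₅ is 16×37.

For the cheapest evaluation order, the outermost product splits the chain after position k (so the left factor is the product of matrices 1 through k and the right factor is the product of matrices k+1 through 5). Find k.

Adjacent pairs: M₁M₂ = 33·35·11 = 12705; M₂M₃ = 35·11·7 = 2695; M₃M₄ = 11·7·16 = 1232; M₄M₅ = 7·16·37 = 4144.
Length 3: M₁..M₃: k=1: 0+2695+33·35·7=10780; k=2: 12705+0+33·11·7=15246 → min 10780 | M₂..M₄: k=2: 0+1232+35·11·16=7392; k=3: 2695+0+35·7·16=6615 → min 6615 | M₃..M₅: k=3: 0+4144+11·7·37=6993; k=4: 1232+0+11·16·37=7744 → min 6993.
Length 4: M₁..M₄: k=1: 0+6615+33·35·16=25095; k=2: 12705+1232+33·11·16=19745; k=3: 10780+0+33·7·16=14476 → min 14476 | M₂..M₅: k=2: 0+6993+35·11·37=21238; k=3: 2695+4144+35·7·37=15904; k=4: 6615+0+35·16·37=27335 → min 15904.
Top-level splits: k=1: (M₁..M₁)·(M₂..M₅) → 0+15904+33·35·37 = 58639; k=2: (M₁..M₂)·(M₃..M₅) → 12705+6993+33·11·37 = 33129; k=3: (M₁..M₃)·(M₄..M₅) → 10780+4144+33·7·37 = 23471; k=4: (M₁..M₄)·(M₅..M₅) → 14476+0+33·16·37 = 34012.
Best split is after M₃, i.e. k = 3.

3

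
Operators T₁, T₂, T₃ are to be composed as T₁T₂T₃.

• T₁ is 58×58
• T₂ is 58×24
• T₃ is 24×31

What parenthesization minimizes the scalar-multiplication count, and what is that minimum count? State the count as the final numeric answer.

123888

(T₁(T₂T₃)): cost 147436.
((T₁T₂)T₃): cost 123888.
Optimal: ((T₁T₂)T₃) with cost 123888.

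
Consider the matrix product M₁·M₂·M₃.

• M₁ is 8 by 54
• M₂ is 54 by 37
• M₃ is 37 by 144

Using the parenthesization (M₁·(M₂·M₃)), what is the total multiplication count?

(M₂·M₃): 54×37 by 37×144 → 54×144, cost 54·37·144 = 287712
(M₁·(M₂·M₃)): 8×54 by 54×144 → 8×144, cost 8·54·144 = 62208; cumulative 349920
Total: 349920 scalar multiplications.

349920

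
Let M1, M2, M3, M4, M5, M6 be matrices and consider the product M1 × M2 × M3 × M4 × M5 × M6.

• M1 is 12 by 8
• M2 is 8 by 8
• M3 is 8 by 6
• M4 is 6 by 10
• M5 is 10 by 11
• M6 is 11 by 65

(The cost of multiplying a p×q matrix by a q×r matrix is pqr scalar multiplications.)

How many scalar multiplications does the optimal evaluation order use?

10590

Adjacent pairs: M1M2 = 12·8·8 = 768; M2M3 = 8·8·6 = 384; M3M4 = 8·6·10 = 480; M4M5 = 6·10·11 = 660; M5M6 = 10·11·65 = 7150.
Length 3: M1..M3: k=1: 0+384+12·8·6=960; k=2: 768+0+12·8·6=1344 → min 960 | M2..M4: k=2: 0+480+8·8·10=1120; k=3: 384+0+8·6·10=864 → min 864 | M3..M5: k=3: 0+660+8·6·11=1188; k=4: 480+0+8·10·11=1360 → min 1188 | M4..M6: k=4: 0+7150+6·10·65=11050; k=5: 660+0+6·11·65=4950 → min 4950.
Length 4: M1..M4: k=1: 0+864+12·8·10=1824; k=2: 768+480+12·8·10=2208; k=3: 960+0+12·6·10=1680 → min 1680 | M2..M5: k=2: 0+1188+8·8·11=1892; k=3: 384+660+8·6·11=1572; k=4: 864+0+8·10·11=1744 → min 1572 | M3..M6: k=3: 0+4950+8·6·65=8070; k=4: 480+7150+8·10·65=12830; k=5: 1188+0+8·11·65=6908 → min 6908.
Length 5: M1..M5: k=1: 0+1572+12·8·11=2628; k=2: 768+1188+12·8·11=3012; k=3: 960+660+12·6·11=2412; k=4: 1680+0+12·10·11=3000 → min 2412 | M2..M6: k=2: 0+6908+8·8·65=11068; k=3: 384+4950+8·6·65=8454; k=4: 864+7150+8·10·65=13214; k=5: 1572+0+8·11·65=7292 → min 7292.
Length 6: M1..M6: k=1: 0+7292+12·8·65=13532; k=2: 768+6908+12·8·65=13916; k=3: 960+4950+12·6·65=10590; k=4: 1680+7150+12·10·65=16630; k=5: 2412+0+12·11·65=10992 → min 10590.
Optimal order: ((M1 × (M2 × M3)) × ((M4 × M5) × M6)) with cost 10590.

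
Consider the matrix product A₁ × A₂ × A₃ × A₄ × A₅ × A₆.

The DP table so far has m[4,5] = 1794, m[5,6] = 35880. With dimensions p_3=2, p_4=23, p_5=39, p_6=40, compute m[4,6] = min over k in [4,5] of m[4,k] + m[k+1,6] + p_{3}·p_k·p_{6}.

4914

m[4,6] = min over k∈[4,5] of m[4,k]+m[k+1,6]+p_{3}·p_k·p_{6}.
k=4: 0 + 35880 + 2·23·40 = 37720; k=5: 1794 + 0 + 2·39·40 = 4914.
Minimum: 4914 at k=5.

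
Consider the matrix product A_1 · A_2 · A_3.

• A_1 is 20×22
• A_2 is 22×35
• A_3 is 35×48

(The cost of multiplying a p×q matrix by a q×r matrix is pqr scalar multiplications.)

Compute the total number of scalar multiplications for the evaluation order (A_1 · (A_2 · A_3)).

(A_2 · A_3): 22×35 by 35×48 → 22×48, cost 22·35·48 = 36960
(A_1 · (A_2 · A_3)): 20×22 by 22×48 → 20×48, cost 20·22·48 = 21120; cumulative 58080
Total: 58080 scalar multiplications.

58080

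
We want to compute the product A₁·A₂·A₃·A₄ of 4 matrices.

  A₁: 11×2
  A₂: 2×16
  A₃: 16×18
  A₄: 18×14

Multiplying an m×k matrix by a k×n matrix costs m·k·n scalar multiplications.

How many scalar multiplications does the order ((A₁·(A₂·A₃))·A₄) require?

3744

(A₂·A₃): 2×16 by 16×18 → 2×18, cost 2·16·18 = 576
(A₁·(A₂·A₃)): 11×2 by 2×18 → 11×18, cost 11·2·18 = 396; cumulative 972
((A₁·(A₂·A₃))·A₄): 11×18 by 18×14 → 11×14, cost 11·18·14 = 2772; cumulative 3744
Total: 3744 scalar multiplications.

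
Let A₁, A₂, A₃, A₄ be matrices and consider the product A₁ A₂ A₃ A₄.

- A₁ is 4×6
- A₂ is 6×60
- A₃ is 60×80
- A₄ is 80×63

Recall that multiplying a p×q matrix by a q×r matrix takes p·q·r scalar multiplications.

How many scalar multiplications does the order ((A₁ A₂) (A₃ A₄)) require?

(A₁ A₂): 4×6 by 6×60 → 4×60, cost 4·6·60 = 1440
(A₃ A₄): 60×80 by 80×63 → 60×63, cost 60·80·63 = 302400
((A₁ A₂) (A₃ A₄)): 4×60 by 60×63 → 4×63, cost 4·60·63 = 15120; cumulative 318960
Total: 318960 scalar multiplications.

318960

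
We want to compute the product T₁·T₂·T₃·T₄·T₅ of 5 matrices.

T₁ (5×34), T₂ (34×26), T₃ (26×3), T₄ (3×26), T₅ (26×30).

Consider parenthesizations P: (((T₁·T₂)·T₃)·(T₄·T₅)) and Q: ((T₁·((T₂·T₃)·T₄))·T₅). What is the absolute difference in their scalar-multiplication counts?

Order P = (((T₁·T₂)·T₃)·(T₄·T₅)): (T₁·T₂): 5×34 by 34×26 → 5×26, cost 5·34·26 = 4420; ((T₁·T₂)·T₃): 5×26 by 26×3 → 5×3, cost 5·26·3 = 390; cumulative 4810; (T₄·T₅): 3×26 by 26×30 → 3×30, cost 3·26·30 = 2340; (((T₁·T₂)·T₃)·(T₄·T₅)): 5×3 by 3×30 → 5×30, cost 5·3·30 = 450; cumulative 7600. Total 7600.
Order Q = ((T₁·((T₂·T₃)·T₄))·T₅): (T₂·T₃): 34×26 by 26×3 → 34×3, cost 34·26·3 = 2652; ((T₂·T₃)·T₄): 34×3 by 3×26 → 34×26, cost 34·3·26 = 2652; cumulative 5304; (T₁·((T₂·T₃)·T₄)): 5×34 by 34×26 → 5×26, cost 5·34·26 = 4420; cumulative 9724; ((T₁·((T₂·T₃)·T₄))·T₅): 5×26 by 26×30 → 5×30, cost 5·26·30 = 3900; cumulative 13624. Total 13624.
Difference: |7600 − 13624| = 6024.

6024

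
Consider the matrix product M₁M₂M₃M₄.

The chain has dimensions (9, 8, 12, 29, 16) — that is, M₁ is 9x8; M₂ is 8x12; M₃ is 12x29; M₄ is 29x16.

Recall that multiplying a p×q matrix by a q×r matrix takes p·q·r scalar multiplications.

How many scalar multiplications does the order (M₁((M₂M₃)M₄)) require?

7648

(M₂M₃): 8×12 by 12×29 → 8×29, cost 8·12·29 = 2784
((M₂M₃)M₄): 8×29 by 29×16 → 8×16, cost 8·29·16 = 3712; cumulative 6496
(M₁((M₂M₃)M₄)): 9×8 by 8×16 → 9×16, cost 9·8·16 = 1152; cumulative 7648
Total: 7648 scalar multiplications.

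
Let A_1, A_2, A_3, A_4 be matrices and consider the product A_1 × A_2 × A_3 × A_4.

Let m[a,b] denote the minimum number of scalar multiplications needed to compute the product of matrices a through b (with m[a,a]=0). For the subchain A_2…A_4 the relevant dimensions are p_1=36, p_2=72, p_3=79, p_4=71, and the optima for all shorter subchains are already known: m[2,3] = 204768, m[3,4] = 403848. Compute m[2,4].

406692

m[2,4] = min over k∈[2,3] of m[2,k]+m[k+1,4]+p_{1}·p_k·p_{4}.
k=2: 0 + 403848 + 36·72·71 = 587880; k=3: 204768 + 0 + 36·79·71 = 406692.
Minimum: 406692 at k=3.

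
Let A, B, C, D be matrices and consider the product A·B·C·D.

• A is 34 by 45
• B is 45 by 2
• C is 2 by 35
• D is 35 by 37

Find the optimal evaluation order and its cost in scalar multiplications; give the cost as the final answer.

8166

Adjacent pairs: AB = 34·45·2 = 3060; BC = 45·2·35 = 3150; CD = 2·35·37 = 2590.
Length 3: A..C: k=1: 0+3150+34·45·35=56700; k=2: 3060+0+34·2·35=5440 → min 5440 | B..D: k=2: 0+2590+45·2·37=5920; k=3: 3150+0+45·35·37=61425 → min 5920.
Length 4: A..D: k=1: 0+5920+34·45·37=62530; k=2: 3060+2590+34·2·37=8166; k=3: 5440+0+34·35·37=49470 → min 8166.
Optimal parenthesization: ((A·B)·(C·D)) with cost 8166.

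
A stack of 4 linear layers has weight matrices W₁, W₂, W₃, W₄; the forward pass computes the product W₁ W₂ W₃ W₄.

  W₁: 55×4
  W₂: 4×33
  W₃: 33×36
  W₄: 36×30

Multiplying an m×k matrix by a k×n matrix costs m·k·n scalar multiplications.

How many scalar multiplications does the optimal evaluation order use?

Adjacent pairs: W₁W₂ = 55·4·33 = 7260; W₂W₃ = 4·33·36 = 4752; W₃W₄ = 33·36·30 = 35640.
Length 3: W₁..W₃: k=1: 0+4752+55·4·36=12672; k=2: 7260+0+55·33·36=72600 → min 12672 | W₂..W₄: k=2: 0+35640+4·33·30=39600; k=3: 4752+0+4·36·30=9072 → min 9072.
Length 4: W₁..W₄: k=1: 0+9072+55·4·30=15672; k=2: 7260+35640+55·33·30=97350; k=3: 12672+0+55·36·30=72072 → min 15672.
Optimal order: (W₁ ((W₂ W₃) W₄)) with cost 15672.

15672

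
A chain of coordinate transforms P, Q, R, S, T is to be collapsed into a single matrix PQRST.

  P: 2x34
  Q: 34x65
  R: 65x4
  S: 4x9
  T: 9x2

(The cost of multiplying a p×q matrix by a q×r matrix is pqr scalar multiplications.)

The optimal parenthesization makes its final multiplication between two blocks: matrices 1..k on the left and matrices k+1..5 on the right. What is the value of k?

Adjacent pairs: PQ = 2·34·65 = 4420; QR = 34·65·4 = 8840; RS = 65·4·9 = 2340; ST = 4·9·2 = 72.
Length 3: P..R: k=1: 0+8840+2·34·4=9112; k=2: 4420+0+2·65·4=4940 → min 4940 | Q..S: k=2: 0+2340+34·65·9=22230; k=3: 8840+0+34·4·9=10064 → min 10064 | R..T: k=3: 0+72+65·4·2=592; k=4: 2340+0+65·9·2=3510 → min 592.
Length 4: P..S: k=1: 0+10064+2·34·9=10676; k=2: 4420+2340+2·65·9=7930; k=3: 4940+0+2·4·9=5012 → min 5012 | Q..T: k=2: 0+592+34·65·2=5012; k=3: 8840+72+34·4·2=9184; k=4: 10064+0+34·9·2=10676 → min 5012.
Top-level splits: k=1: (P..P)·(Q..T) → 0+5012+2·34·2 = 5148; k=2: (P..Q)·(R..T) → 4420+592+2·65·2 = 5272; k=3: (P..R)·(S..T) → 4940+72+2·4·2 = 5028; k=4: (P..S)·(T..T) → 5012+0+2·9·2 = 5048.
Best split is after R, i.e. k = 3.

3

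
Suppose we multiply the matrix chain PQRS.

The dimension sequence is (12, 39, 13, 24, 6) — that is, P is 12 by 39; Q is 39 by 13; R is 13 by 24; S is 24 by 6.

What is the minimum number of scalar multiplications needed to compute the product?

Adjacent pairs: PQ = 12·39·13 = 6084; QR = 39·13·24 = 12168; RS = 13·24·6 = 1872.
Length 3: P..R: k=1: 0+12168+12·39·24=23400; k=2: 6084+0+12·13·24=9828 → min 9828 | Q..S: k=2: 0+1872+39·13·6=4914; k=3: 12168+0+39·24·6=17784 → min 4914.
Length 4: P..S: k=1: 0+4914+12·39·6=7722; k=2: 6084+1872+12·13·6=8892; k=3: 9828+0+12·24·6=11556 → min 7722.
Optimal order: (P(Q(RS))) with cost 7722.

7722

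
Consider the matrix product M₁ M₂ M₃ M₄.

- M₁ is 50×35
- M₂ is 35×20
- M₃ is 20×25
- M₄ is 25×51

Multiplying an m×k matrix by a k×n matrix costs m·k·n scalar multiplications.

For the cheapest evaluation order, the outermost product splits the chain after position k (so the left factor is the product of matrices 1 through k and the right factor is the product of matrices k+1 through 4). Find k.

2

Adjacent pairs: M₁M₂ = 50·35·20 = 35000; M₂M₃ = 35·20·25 = 17500; M₃M₄ = 20·25·51 = 25500.
Length 3: M₁..M₃: k=1: 0+17500+50·35·25=61250; k=2: 35000+0+50·20·25=60000 → min 60000 | M₂..M₄: k=2: 0+25500+35·20·51=61200; k=3: 17500+0+35·25·51=62125 → min 61200.
Top-level splits: k=1: (M₁..M₁)·(M₂..M₄) → 0+61200+50·35·51 = 150450; k=2: (M₁..M₂)·(M₃..M₄) → 35000+25500+50·20·51 = 111500; k=3: (M₁..M₃)·(M₄..M₄) → 60000+0+50·25·51 = 123750.
Best split is after M₂, i.e. k = 2.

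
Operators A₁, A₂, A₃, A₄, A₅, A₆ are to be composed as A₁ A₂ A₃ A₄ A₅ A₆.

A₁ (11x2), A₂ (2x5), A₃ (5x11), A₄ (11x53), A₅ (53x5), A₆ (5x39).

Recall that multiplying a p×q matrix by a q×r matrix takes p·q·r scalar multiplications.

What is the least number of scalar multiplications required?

Adjacent pairs: A₁A₂ = 11·2·5 = 110; A₂A₃ = 2·5·11 = 110; A₃A₄ = 5·11·53 = 2915; A₄A₅ = 11·53·5 = 2915; A₅A₆ = 53·5·39 = 10335.
Length 3: A₁..A₃: k=1: 0+110+11·2·11=352; k=2: 110+0+11·5·11=715 → min 352 | A₂..A₄: k=2: 0+2915+2·5·53=3445; k=3: 110+0+2·11·53=1276 → min 1276 | A₃..A₅: k=3: 0+2915+5·11·5=3190; k=4: 2915+0+5·53·5=4240 → min 3190 | A₄..A₆: k=4: 0+10335+11·53·39=33072; k=5: 2915+0+11·5·39=5060 → min 5060.
Length 4: A₁..A₄: k=1: 0+1276+11·2·53=2442; k=2: 110+2915+11·5·53=5940; k=3: 352+0+11·11·53=6765 → min 2442 | A₂..A₅: k=2: 0+3190+2·5·5=3240; k=3: 110+2915+2·11·5=3135; k=4: 1276+0+2·53·5=1806 → min 1806 | A₃..A₆: k=3: 0+5060+5·11·39=7205; k=4: 2915+10335+5·53·39=23585; k=5: 3190+0+5·5·39=4165 → min 4165.
Length 5: A₁..A₅: k=1: 0+1806+11·2·5=1916; k=2: 110+3190+11·5·5=3575; k=3: 352+2915+11·11·5=3872; k=4: 2442+0+11·53·5=5357 → min 1916 | A₂..A₆: k=2: 0+4165+2·5·39=4555; k=3: 110+5060+2·11·39=6028; k=4: 1276+10335+2·53·39=15745; k=5: 1806+0+2·5·39=2196 → min 2196.
Length 6: A₁..A₆: k=1: 0+2196+11·2·39=3054; k=2: 110+4165+11·5·39=6420; k=3: 352+5060+11·11·39=10131; k=4: 2442+10335+11·53·39=35514; k=5: 1916+0+11·5·39=4061 → min 3054.
Optimal order: (A₁ ((((A₂ A₃) A₄) A₅) A₆)) with cost 3054.

3054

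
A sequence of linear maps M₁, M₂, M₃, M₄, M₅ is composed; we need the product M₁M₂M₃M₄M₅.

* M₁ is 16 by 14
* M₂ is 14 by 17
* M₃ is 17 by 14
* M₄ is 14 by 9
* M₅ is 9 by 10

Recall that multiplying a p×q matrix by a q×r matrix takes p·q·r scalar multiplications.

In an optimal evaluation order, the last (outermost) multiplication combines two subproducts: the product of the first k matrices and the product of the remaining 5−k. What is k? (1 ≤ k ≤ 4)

4

Adjacent pairs: M₁M₂ = 16·14·17 = 3808; M₂M₃ = 14·17·14 = 3332; M₃M₄ = 17·14·9 = 2142; M₄M₅ = 14·9·10 = 1260.
Length 3: M₁..M₃: k=1: 0+3332+16·14·14=6468; k=2: 3808+0+16·17·14=7616 → min 6468 | M₂..M₄: k=2: 0+2142+14·17·9=4284; k=3: 3332+0+14·14·9=5096 → min 4284 | M₃..M₅: k=3: 0+1260+17·14·10=3640; k=4: 2142+0+17·9·10=3672 → min 3640.
Length 4: M₁..M₄: k=1: 0+4284+16·14·9=6300; k=2: 3808+2142+16·17·9=8398; k=3: 6468+0+16·14·9=8484 → min 6300 | M₂..M₅: k=2: 0+3640+14·17·10=6020; k=3: 3332+1260+14·14·10=6552; k=4: 4284+0+14·9·10=5544 → min 5544.
Top-level splits: k=1: (M₁..M₁)·(M₂..M₅) → 0+5544+16·14·10 = 7784; k=2: (M₁..M₂)·(M₃..M₅) → 3808+3640+16·17·10 = 10168; k=3: (M₁..M₃)·(M₄..M₅) → 6468+1260+16·14·10 = 9968; k=4: (M₁..M₄)·(M₅..M₅) → 6300+0+16·9·10 = 7740.
Best split is after M₄, i.e. k = 4.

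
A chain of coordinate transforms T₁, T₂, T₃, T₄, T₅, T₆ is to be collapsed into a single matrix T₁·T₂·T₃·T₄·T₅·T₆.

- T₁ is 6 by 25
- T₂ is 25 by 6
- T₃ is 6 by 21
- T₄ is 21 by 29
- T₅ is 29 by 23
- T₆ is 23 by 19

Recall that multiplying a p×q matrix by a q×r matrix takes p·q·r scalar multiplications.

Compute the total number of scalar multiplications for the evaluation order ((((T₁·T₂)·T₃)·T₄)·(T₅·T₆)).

21289

(T₁·T₂): 6×25 by 25×6 → 6×6, cost 6·25·6 = 900
((T₁·T₂)·T₃): 6×6 by 6×21 → 6×21, cost 6·6·21 = 756; cumulative 1656
(((T₁·T₂)·T₃)·T₄): 6×21 by 21×29 → 6×29, cost 6·21·29 = 3654; cumulative 5310
(T₅·T₆): 29×23 by 23×19 → 29×19, cost 29·23·19 = 12673
((((T₁·T₂)·T₃)·T₄)·(T₅·T₆)): 6×29 by 29×19 → 6×19, cost 6·29·19 = 3306; cumulative 21289
Total: 21289 scalar multiplications.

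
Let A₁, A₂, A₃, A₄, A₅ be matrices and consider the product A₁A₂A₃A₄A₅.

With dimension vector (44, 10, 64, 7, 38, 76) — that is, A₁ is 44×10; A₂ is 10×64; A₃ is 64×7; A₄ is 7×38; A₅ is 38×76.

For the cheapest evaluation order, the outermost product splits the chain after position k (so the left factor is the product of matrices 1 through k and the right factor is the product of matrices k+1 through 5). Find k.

3

Adjacent pairs: A₁A₂ = 44·10·64 = 28160; A₂A₃ = 10·64·7 = 4480; A₃A₄ = 64·7·38 = 17024; A₄A₅ = 7·38·76 = 20216.
Length 3: A₁..A₃: k=1: 0+4480+44·10·7=7560; k=2: 28160+0+44·64·7=47872 → min 7560 | A₂..A₄: k=2: 0+17024+10·64·38=41344; k=3: 4480+0+10·7·38=7140 → min 7140 | A₃..A₅: k=3: 0+20216+64·7·76=54264; k=4: 17024+0+64·38·76=201856 → min 54264.
Length 4: A₁..A₄: k=1: 0+7140+44·10·38=23860; k=2: 28160+17024+44·64·38=152192; k=3: 7560+0+44·7·38=19264 → min 19264 | A₂..A₅: k=2: 0+54264+10·64·76=102904; k=3: 4480+20216+10·7·76=30016; k=4: 7140+0+10·38·76=36020 → min 30016.
Top-level splits: k=1: (A₁..A₁)·(A₂..A₅) → 0+30016+44·10·76 = 63456; k=2: (A₁..A₂)·(A₃..A₅) → 28160+54264+44·64·76 = 296440; k=3: (A₁..A₃)·(A₄..A₅) → 7560+20216+44·7·76 = 51184; k=4: (A₁..A₄)·(A₅..A₅) → 19264+0+44·38·76 = 146336.
Best split is after A₃, i.e. k = 3.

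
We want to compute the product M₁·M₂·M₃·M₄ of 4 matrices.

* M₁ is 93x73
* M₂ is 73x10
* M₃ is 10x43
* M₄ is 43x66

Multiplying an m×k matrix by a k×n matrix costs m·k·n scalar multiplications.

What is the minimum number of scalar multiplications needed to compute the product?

Adjacent pairs: M₁M₂ = 93·73·10 = 67890; M₂M₃ = 73·10·43 = 31390; M₃M₄ = 10·43·66 = 28380.
Length 3: M₁..M₃: k=1: 0+31390+93·73·43=323317; k=2: 67890+0+93·10·43=107880 → min 107880 | M₂..M₄: k=2: 0+28380+73·10·66=76560; k=3: 31390+0+73·43·66=238564 → min 76560.
Length 4: M₁..M₄: k=1: 0+76560+93·73·66=524634; k=2: 67890+28380+93·10·66=157650; k=3: 107880+0+93·43·66=371814 → min 157650.
Optimal order: ((M₁·M₂)·(M₃·M₄)) with cost 157650.

157650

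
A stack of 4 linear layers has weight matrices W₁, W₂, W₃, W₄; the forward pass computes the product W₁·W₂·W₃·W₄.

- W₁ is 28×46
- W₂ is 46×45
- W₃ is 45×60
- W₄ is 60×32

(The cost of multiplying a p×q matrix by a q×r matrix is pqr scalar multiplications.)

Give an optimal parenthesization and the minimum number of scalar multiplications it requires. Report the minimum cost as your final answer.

184680

Adjacent pairs: W₁W₂ = 28·46·45 = 57960; W₂W₃ = 46·45·60 = 124200; W₃W₄ = 45·60·32 = 86400.
Length 3: W₁..W₃: k=1: 0+124200+28·46·60=201480; k=2: 57960+0+28·45·60=133560 → min 133560 | W₂..W₄: k=2: 0+86400+46·45·32=152640; k=3: 124200+0+46·60·32=212520 → min 152640.
Length 4: W₁..W₄: k=1: 0+152640+28·46·32=193856; k=2: 57960+86400+28·45·32=184680; k=3: 133560+0+28·60·32=187320 → min 184680.
Optimal parenthesization: ((W₁·W₂)·(W₃·W₄)) with cost 184680.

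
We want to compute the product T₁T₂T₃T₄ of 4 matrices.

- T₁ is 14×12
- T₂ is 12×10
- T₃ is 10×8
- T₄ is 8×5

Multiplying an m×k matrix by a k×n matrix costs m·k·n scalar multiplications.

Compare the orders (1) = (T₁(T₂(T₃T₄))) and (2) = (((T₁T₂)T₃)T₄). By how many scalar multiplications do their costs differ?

Order (1) = (T₁(T₂(T₃T₄))): (T₃T₄): 10×8 by 8×5 → 10×5, cost 10·8·5 = 400; (T₂(T₃T₄)): 12×10 by 10×5 → 12×5, cost 12·10·5 = 600; cumulative 1000; (T₁(T₂(T₃T₄))): 14×12 by 12×5 → 14×5, cost 14·12·5 = 840; cumulative 1840. Total 1840.
Order (2) = (((T₁T₂)T₃)T₄): (T₁T₂): 14×12 by 12×10 → 14×10, cost 14·12·10 = 1680; ((T₁T₂)T₃): 14×10 by 10×8 → 14×8, cost 14·10·8 = 1120; cumulative 2800; (((T₁T₂)T₃)T₄): 14×8 by 8×5 → 14×5, cost 14·8·5 = 560; cumulative 3360. Total 3360.
Difference: |1840 − 3360| = 1520.

1520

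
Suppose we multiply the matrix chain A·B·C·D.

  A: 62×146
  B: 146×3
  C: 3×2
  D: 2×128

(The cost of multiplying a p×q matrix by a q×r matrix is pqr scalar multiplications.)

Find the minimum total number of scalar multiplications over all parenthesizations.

Adjacent pairs: AB = 62·146·3 = 27156; BC = 146·3·2 = 876; CD = 3·2·128 = 768.
Length 3: A..C: k=1: 0+876+62·146·2=18980; k=2: 27156+0+62·3·2=27528 → min 18980 | B..D: k=2: 0+768+146·3·128=56832; k=3: 876+0+146·2·128=38252 → min 38252.
Length 4: A..D: k=1: 0+38252+62·146·128=1196908; k=2: 27156+768+62·3·128=51732; k=3: 18980+0+62·2·128=34852 → min 34852.
Optimal order: ((A·(B·C))·D) with cost 34852.

34852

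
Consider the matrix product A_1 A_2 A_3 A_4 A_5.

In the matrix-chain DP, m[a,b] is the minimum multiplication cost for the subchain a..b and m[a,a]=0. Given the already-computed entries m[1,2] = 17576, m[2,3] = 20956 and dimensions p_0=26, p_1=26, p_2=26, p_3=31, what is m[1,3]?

38532

m[1,3] = min over k∈[1,2] of m[1,k]+m[k+1,3]+p_{0}·p_k·p_{3}.
k=1: 0 + 20956 + 26·26·31 = 41912; k=2: 17576 + 0 + 26·26·31 = 38532.
Minimum: 38532 at k=2.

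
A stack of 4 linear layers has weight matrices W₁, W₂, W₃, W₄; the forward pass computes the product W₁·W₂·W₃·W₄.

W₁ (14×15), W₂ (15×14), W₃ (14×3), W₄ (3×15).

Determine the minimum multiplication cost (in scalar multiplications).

Adjacent pairs: W₁W₂ = 14·15·14 = 2940; W₂W₃ = 15·14·3 = 630; W₃W₄ = 14·3·15 = 630.
Length 3: W₁..W₃: k=1: 0+630+14·15·3=1260; k=2: 2940+0+14·14·3=3528 → min 1260 | W₂..W₄: k=2: 0+630+15·14·15=3780; k=3: 630+0+15·3·15=1305 → min 1305.
Length 4: W₁..W₄: k=1: 0+1305+14·15·15=4455; k=2: 2940+630+14·14·15=6510; k=3: 1260+0+14·3·15=1890 → min 1890.
Optimal order: ((W₁·(W₂·W₃))·W₄) with cost 1890.

1890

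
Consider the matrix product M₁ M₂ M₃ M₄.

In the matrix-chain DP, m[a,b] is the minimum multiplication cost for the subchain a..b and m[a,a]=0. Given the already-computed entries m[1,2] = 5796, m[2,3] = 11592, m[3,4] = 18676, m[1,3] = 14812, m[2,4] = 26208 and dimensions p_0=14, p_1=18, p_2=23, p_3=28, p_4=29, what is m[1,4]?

m[1,4] = min over k∈[1,3] of m[1,k]+m[k+1,4]+p_{0}·p_k·p_{4}.
k=1: 0 + 26208 + 14·18·29 = 33516; k=2: 5796 + 18676 + 14·23·29 = 33810; k=3: 14812 + 0 + 14·28·29 = 26180.
Minimum: 26180 at k=3.

26180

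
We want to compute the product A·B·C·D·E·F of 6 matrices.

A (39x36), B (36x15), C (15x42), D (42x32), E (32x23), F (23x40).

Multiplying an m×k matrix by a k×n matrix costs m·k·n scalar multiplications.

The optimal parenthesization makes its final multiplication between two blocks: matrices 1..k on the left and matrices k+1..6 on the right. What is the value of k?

Adjacent pairs: AB = 39·36·15 = 21060; BC = 36·15·42 = 22680; CD = 15·42·32 = 20160; DE = 42·32·23 = 30912; EF = 32·23·40 = 29440.
Length 3: A..C: k=1: 0+22680+39·36·42=81648; k=2: 21060+0+39·15·42=45630 → min 45630 | B..D: k=2: 0+20160+36·15·32=37440; k=3: 22680+0+36·42·32=71064 → min 37440 | C..E: k=3: 0+30912+15·42·23=45402; k=4: 20160+0+15·32·23=31200 → min 31200 | D..F: k=4: 0+29440+42·32·40=83200; k=5: 30912+0+42·23·40=69552 → min 69552.
Length 4: A..D: k=1: 0+37440+39·36·32=82368; k=2: 21060+20160+39·15·32=59940; k=3: 45630+0+39·42·32=98046 → min 59940 | B..E: k=2: 0+31200+36·15·23=43620; k=3: 22680+30912+36·42·23=88368; k=4: 37440+0+36·32·23=63936 → min 43620 | C..F: k=3: 0+69552+15·42·40=94752; k=4: 20160+29440+15·32·40=68800; k=5: 31200+0+15·23·40=45000 → min 45000.
Length 5: A..E: k=1: 0+43620+39·36·23=75912; k=2: 21060+31200+39·15·23=65715; k=3: 45630+30912+39·42·23=114216; k=4: 59940+0+39·32·23=88644 → min 65715 | B..F: k=2: 0+45000+36·15·40=66600; k=3: 22680+69552+36·42·40=152712; k=4: 37440+29440+36·32·40=112960; k=5: 43620+0+36·23·40=76740 → min 66600.
Top-level splits: k=1: (A..A)·(B..F) → 0+66600+39·36·40 = 122760; k=2: (A..B)·(C..F) → 21060+45000+39·15·40 = 89460; k=3: (A..C)·(D..F) → 45630+69552+39·42·40 = 180702; k=4: (A..D)·(E..F) → 59940+29440+39·32·40 = 139300; k=5: (A..E)·(F..F) → 65715+0+39·23·40 = 101595.
Best split is after B, i.e. k = 2.

2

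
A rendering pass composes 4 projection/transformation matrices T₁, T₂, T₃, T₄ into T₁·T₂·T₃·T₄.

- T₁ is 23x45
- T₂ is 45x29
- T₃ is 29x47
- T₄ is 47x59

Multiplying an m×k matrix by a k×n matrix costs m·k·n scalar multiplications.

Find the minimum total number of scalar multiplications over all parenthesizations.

125143

Adjacent pairs: T₁T₂ = 23·45·29 = 30015; T₂T₃ = 45·29·47 = 61335; T₃T₄ = 29·47·59 = 80417.
Length 3: T₁..T₃: k=1: 0+61335+23·45·47=109980; k=2: 30015+0+23·29·47=61364 → min 61364 | T₂..T₄: k=2: 0+80417+45·29·59=157412; k=3: 61335+0+45·47·59=186120 → min 157412.
Length 4: T₁..T₄: k=1: 0+157412+23·45·59=218477; k=2: 30015+80417+23·29·59=149785; k=3: 61364+0+23·47·59=125143 → min 125143.
Optimal order: (((T₁·T₂)·T₃)·T₄) with cost 125143.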